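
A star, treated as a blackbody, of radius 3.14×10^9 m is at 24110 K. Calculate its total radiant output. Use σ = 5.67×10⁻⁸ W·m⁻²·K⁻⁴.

P ≈ 2.37×10^30 W

A = 4πr² = 4π × (3.14×10^9)² = 1.24×10^20 m².
P = σAT⁴ = 5.67×10⁻⁸ × 1.24×10^20 × (24110)⁴ = 5.67×10⁻⁸ × 1.24×10^20 × 3.38×10^17.
P = 2.37×10^30 W.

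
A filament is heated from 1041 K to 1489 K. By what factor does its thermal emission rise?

P ∝ T⁴, so the ratio is (1489/1041)⁴ = (1.430)⁴ = 4.19.

ratio ≈ 4.19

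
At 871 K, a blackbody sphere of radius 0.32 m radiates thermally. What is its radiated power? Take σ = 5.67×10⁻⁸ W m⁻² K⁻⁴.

A = 4πr² = 4π × (0.32)² = 1.29 m².
P = σAT⁴ = 5.67×10⁻⁸ × 1.29 × (871)⁴ = 5.67×10⁻⁸ × 1.29 × 5.76×10^11.
P = 42000 W.

P ≈ 42000 W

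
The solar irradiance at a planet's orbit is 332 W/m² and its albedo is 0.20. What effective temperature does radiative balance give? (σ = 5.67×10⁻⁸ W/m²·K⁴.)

T ≈ 185 K

Power absorbed = (1−a)S·πR²; power emitted = 4πR²σT⁴. Equating and cancelling πR²:
T = ((1−a)S / 4σ)^(1/4) = (266 / (4 × 5.67×10⁻⁸))^(1/4) = (1.17×10^9)^(1/4).
T = 185 K.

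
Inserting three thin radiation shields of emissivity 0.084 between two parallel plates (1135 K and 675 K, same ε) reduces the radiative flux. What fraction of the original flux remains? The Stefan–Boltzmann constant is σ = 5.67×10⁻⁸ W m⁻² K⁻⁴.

With N identical shields there are N+1 = 4 gaps in series, each with the same radiative resistance, so the flux falls to 1/(N+1) of its unshielded value.

ratio ≈ 0.250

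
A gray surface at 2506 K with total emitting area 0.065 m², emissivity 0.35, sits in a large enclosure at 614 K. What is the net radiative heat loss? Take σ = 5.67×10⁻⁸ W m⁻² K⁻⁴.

Q = εσA(T⁴ − T_s⁴). T⁴ − T_s⁴ = (2506)⁴ − (614)⁴ = 3.94×10^13 − 1.42×10^11 = 3.93×10^13 K⁴.
Q = 0.35 × 5.67×10⁻⁸ × 0.0650 × 3.93×10^13 = 50700 W.

Q ≈ 50700 W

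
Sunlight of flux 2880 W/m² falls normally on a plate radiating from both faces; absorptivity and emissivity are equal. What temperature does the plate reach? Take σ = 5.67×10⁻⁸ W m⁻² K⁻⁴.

Absorbed flux αS = emitted flux 2εσT⁴ per unit area; with α = ε this gives T = (S/2σ)^(1/4).
T = (2880 / (2 × 5.67×10⁻⁸))^(1/4) = (2.54×10^10)^(1/4).
T = 399 K.

T ≈ 399 K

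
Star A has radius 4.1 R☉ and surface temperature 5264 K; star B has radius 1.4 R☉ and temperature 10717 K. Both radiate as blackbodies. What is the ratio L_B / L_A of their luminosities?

L_B/L_A ≈ 2.00

L = 4πR²σT⁴ ∝ R²T⁴, so L_B/L_A = (1.4/4.1)² × (10717/5264)⁴ = 0.117 × 17.2 = 2.00.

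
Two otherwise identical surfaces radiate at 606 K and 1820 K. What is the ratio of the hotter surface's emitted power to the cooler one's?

P ∝ T⁴, so the ratio is (1820/606)⁴ = (3.003)⁴ = 81.4.

ratio ≈ 81.4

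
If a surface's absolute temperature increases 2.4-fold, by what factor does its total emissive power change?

P ∝ T⁴, so the power scales as (2.4)⁴ = 33.2.

factor ≈ 33.2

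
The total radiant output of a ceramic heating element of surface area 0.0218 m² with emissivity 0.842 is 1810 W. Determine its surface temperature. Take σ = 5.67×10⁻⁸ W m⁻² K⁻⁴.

From P = εσAT⁴, T = (P / εσA)^(1/4) = (1810 / (0.842 × 5.67×10⁻⁸ × 0.0218))^(1/4).
T = (1.74×10^12)^(1/4) = 1150 K.

T ≈ 1150 K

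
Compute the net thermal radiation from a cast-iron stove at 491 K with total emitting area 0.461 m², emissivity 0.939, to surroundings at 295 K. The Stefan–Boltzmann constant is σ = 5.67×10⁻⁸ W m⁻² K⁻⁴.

Q = εσA(T⁴ − T_s⁴). T⁴ − T_s⁴ = (491)⁴ − (295)⁴ = 5.81×10^10 − 7.57×10^9 = 5.05×10^10 K⁴.
Q = 0.939 × 5.67×10⁻⁸ × 0.461 × 5.05×10^10 = 1240 W.

Q ≈ 1240 W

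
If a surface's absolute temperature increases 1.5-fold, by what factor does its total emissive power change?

factor ≈ 5.06

P ∝ T⁴, so the power scales as (1.5)⁴ = 5.06.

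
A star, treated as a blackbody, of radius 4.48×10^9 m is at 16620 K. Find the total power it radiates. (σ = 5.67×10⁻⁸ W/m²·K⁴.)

P ≈ 1.09×10^30 W

A = 4πr² = 4π × (4.48×10^9)² = 2.52×10^20 m².
P = σAT⁴ = 5.67×10⁻⁸ × 2.52×10^20 × (16620)⁴ = 5.67×10⁻⁸ × 2.52×10^20 × 7.63×10^16.
P = 1.09×10^30 W.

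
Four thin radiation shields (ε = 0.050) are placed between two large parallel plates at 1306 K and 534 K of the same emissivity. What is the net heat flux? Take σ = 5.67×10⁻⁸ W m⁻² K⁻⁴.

q ≈ 822 W/m²

Each of the 5 gaps contributes resistance (2/ε − 1) = 2/0.050 − 1 = 39.00; total = 195.0.
q = σ(T₁⁴ − T₂⁴) / 195.0 = 5.67×10⁻⁸ × 2.83×10^12 / 195.0 = 822 W/m².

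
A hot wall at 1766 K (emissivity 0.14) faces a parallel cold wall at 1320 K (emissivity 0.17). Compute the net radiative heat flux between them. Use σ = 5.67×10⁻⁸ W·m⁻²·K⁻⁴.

For two large parallel gray plates, q = σ(T₁⁴ − T₂⁴) / (1/ε₁ + 1/ε₂ − 1).
1/ε₁ + 1/ε₂ − 1 = 1/0.14 + 1/0.17 − 1 = 12.03.
T₁⁴ − T₂⁴ = 9.73×10^12 − 3.04×10^12 = 6.69×10^12 K⁴.
q = 5.67×10⁻⁸ × 6.69×10^12 / 12.03 = 31500 W/m².

q ≈ 31500 W/m²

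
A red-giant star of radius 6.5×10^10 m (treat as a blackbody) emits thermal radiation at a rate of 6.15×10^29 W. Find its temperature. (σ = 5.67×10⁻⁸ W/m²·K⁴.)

T ≈ 3780 K

A = 4πr² = 4π × (6.5×10^10)² = 5.31×10^22 m².
From P = σAT⁴, T = (P / σA)^(1/4) = (6.15×10^29 / (5.67×10⁻⁸ × 5.31×10^22))^(1/4).
T = (2.04×10^14)^(1/4) = 3780 K.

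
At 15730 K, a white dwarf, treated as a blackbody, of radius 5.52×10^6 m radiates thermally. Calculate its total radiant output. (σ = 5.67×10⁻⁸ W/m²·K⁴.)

P ≈ 1.33×10^24 W

A = 4πr² = 4π × (5.52×10^6)² = 3.83×10^14 m².
P = σAT⁴ = 5.67×10⁻⁸ × 3.83×10^14 × (15730)⁴ = 5.67×10⁻⁸ × 3.83×10^14 × 6.12×10^16.
P = 1.33×10^24 W.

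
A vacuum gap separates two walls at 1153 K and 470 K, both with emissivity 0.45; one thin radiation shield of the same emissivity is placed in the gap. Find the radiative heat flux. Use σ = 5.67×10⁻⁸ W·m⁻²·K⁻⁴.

q ≈ 14100 W/m²

Each of the 2 gaps contributes resistance (2/ε − 1) = 2/0.45 − 1 = 3.444; total = 6.889.
q = σ(T₁⁴ − T₂⁴) / 6.889 = 5.67×10⁻⁸ × 1.72×10^12 / 6.889 = 14100 W/m².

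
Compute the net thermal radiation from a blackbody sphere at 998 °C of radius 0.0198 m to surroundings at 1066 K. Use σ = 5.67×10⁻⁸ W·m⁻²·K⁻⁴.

Q ≈ 368 W

A = 4πr² = 4π × (0.0198)² = 4.93×10^-3 m².
Convert: 998 °C = 1271 K.
Q = σA(T⁴ − T_s⁴). T⁴ − T_s⁴ = (1271)⁴ − (1066)⁴ = 2.61×10^12 − 1.29×10^12 = 1.32×10^12 K⁴.
Q = 5.67×10⁻⁸ × 4.93×10^-3 × 1.32×10^12 = 368 W.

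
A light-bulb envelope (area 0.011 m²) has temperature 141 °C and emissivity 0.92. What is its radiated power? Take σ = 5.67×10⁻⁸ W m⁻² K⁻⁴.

141 °C = 414 K.
Stefan–Boltzmann: P = εσAT⁴ = 0.92 × 5.67×10⁻⁸ × 0.0110 × (414)⁴ = 0.92 × 5.67×10⁻⁸ × 0.0110 × 2.94×10^10.
P = 16.9 W.

P ≈ 16.9 W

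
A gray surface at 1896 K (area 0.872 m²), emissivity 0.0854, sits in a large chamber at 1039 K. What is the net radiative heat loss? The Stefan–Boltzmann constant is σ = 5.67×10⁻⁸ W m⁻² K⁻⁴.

Q ≈ 49600 W

Q = εσA(T⁴ − T_s⁴). T⁴ − T_s⁴ = (1896)⁴ − (1039)⁴ = 1.29×10^13 − 1.17×10^12 = 1.18×10^13 K⁴.
Q = 0.0854 × 5.67×10⁻⁸ × 0.872 × 1.18×10^13 = 49600 W.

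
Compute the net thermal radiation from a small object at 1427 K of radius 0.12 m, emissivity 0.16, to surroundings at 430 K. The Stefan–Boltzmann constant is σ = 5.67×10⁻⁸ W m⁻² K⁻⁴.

Q ≈ 6750 W

A = 4πr² = 4π × (0.12)² = 0.181 m².
Q = εσA(T⁴ − T_s⁴). T⁴ − T_s⁴ = (1427)⁴ − (430)⁴ = 4.15×10^12 − 3.42×10^10 = 4.11×10^12 K⁴.
Q = 0.16 × 5.67×10⁻⁸ × 0.181 × 4.11×10^12 = 6750 W.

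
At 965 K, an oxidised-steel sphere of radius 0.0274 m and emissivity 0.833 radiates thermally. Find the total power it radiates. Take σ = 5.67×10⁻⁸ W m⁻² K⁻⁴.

A = 4πr² = 4π × (0.0274)² = 9.43×10^-3 m².
P = εσAT⁴ = 0.833 × 5.67×10⁻⁸ × 9.43×10^-3 × (965)⁴ = 0.833 × 5.67×10⁻⁸ × 9.43×10^-3 × 8.67×10^11.
P = 386 W.

P ≈ 386 W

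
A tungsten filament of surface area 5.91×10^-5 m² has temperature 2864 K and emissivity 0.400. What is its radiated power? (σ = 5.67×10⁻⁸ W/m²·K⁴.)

P ≈ 90.2 W

Stefan–Boltzmann: P = εσAT⁴ = 0.400 × 5.67×10⁻⁸ × 5.91×10^-5 × (2864)⁴ = 0.400 × 5.67×10⁻⁸ × 5.91×10^-5 × 6.73×10^13.
P = 90.2 W.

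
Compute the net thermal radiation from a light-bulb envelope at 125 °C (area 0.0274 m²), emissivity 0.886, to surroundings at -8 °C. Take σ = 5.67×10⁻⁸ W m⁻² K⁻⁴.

Convert: 125 °C = 398 K; -8 °C = 265 K.
Q = εσA(T⁴ − T_s⁴). T⁴ − T_s⁴ = (398)⁴ − (265)⁴ = 2.51×10^10 − 4.93×10^9 = 2.02×10^10 K⁴.
Q = 0.886 × 5.67×10⁻⁸ × 0.0274 × 2.02×10^10 = 27.8 W.

Q ≈ 27.8 W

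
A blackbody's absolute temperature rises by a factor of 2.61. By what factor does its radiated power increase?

P ∝ T⁴, so the power scales as (2.61)⁴ = 46.4.

factor ≈ 46.4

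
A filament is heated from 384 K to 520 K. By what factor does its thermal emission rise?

ratio ≈ 3.36

P ∝ T⁴, so the ratio is (520/384)⁴ = (1.354)⁴ = 3.36.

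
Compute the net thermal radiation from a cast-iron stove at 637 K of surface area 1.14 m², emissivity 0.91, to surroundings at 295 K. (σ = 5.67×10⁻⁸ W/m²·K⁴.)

Q = εσA(T⁴ − T_s⁴). T⁴ − T_s⁴ = (637)⁴ − (295)⁴ = 1.65×10^11 − 7.57×10^9 = 1.57×10^11 K⁴.
Q = 0.91 × 5.67×10⁻⁸ × 1.14 × 1.57×10^11 = 9240 W.

Q ≈ 9240 W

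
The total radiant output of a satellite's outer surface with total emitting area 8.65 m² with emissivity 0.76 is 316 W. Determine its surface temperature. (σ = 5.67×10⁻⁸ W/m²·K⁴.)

T ≈ 171 K

From P = εσAT⁴, T = (P / εσA)^(1/4) = (316 / (0.76 × 5.67×10⁻⁸ × 8.65))^(1/4).
T = (8.48×10^8)^(1/4) = 171 K.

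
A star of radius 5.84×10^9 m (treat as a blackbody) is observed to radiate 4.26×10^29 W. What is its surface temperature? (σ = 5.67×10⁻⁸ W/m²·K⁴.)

T ≈ 11500 K

A = 4πr² = 4π × (5.84×10^9)² = 4.29×10^20 m².
From P = σAT⁴, T = (P / σA)^(1/4) = (4.26×10^29 / (5.67×10⁻⁸ × 4.29×10^20))^(1/4).
T = (1.75×10^16)^(1/4) = 11500 K.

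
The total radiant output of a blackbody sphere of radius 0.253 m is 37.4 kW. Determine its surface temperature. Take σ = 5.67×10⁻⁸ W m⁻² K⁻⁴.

A = 4πr² = 4π × (0.253)² = 0.804 m².
From P = σAT⁴, T = (P / σA)^(1/4) = (37400 / (5.67×10⁻⁸ × 0.804))^(1/4).
T = (8.20×10^11)^(1/4) = 952 K.

T ≈ 952 K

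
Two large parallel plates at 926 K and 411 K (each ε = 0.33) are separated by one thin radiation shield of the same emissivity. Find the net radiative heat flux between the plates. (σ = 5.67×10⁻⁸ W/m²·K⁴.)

Each of the 2 gaps contributes resistance (2/ε − 1) = 2/0.33 − 1 = 5.061; total = 10.12.
q = σ(T₁⁴ − T₂⁴) / 10.12 = 5.67×10⁻⁸ × 7.07×10^11 / 10.12 = 3960 W/m².

q ≈ 3960 W/m²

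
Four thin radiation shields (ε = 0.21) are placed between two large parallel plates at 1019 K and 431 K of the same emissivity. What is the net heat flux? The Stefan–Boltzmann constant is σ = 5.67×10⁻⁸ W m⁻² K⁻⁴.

q ≈ 1390 W/m²

Each of the 5 gaps contributes resistance (2/ε − 1) = 2/0.21 − 1 = 8.524; total = 42.62.
q = σ(T₁⁴ − T₂⁴) / 42.62 = 5.67×10⁻⁸ × 1.04×10^12 / 42.62 = 1390 W/m².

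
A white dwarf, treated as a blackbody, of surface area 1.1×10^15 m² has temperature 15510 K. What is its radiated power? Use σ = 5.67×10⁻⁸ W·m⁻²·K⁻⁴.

P = σAT⁴ = 5.67×10⁻⁸ × 1.10×10^15 × (15510)⁴ = 5.67×10⁻⁸ × 1.10×10^15 × 5.79×10^16.
P = 3.61×10^24 W.

P ≈ 3.61×10^24 W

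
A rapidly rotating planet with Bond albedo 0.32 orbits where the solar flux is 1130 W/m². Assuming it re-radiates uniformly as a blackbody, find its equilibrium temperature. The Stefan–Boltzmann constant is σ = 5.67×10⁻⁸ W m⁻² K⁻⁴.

Power absorbed = (1−a)S·πR²; power emitted = 4πR²σT⁴. Equating and cancelling πR²:
T = ((1−a)S / 4σ)^(1/4) = (768 / (4 × 5.67×10⁻⁸))^(1/4) = (3.39×10^9)^(1/4).
T = 241 K.

T ≈ 241 K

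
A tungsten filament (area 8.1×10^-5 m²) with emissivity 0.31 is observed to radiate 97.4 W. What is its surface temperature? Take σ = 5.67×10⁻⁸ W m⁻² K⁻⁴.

From P = εσAT⁴, T = (P / εσA)^(1/4) = (97.4 / (0.31 × 5.67×10⁻⁸ × 8.10×10^-5))^(1/4).
T = (6.84×10^13)^(1/4) = 2880 K.

T ≈ 2880 K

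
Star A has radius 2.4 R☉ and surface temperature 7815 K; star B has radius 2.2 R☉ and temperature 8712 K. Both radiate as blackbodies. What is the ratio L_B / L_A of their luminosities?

L_B/L_A ≈ 1.30

L = 4πR²σT⁴ ∝ R²T⁴, so L_B/L_A = (2.2/2.4)² × (8712/7815)⁴ = 0.840 × 1.54 = 1.30.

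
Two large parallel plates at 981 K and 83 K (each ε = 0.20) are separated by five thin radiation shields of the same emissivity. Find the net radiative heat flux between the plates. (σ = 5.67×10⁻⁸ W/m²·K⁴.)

q ≈ 972 W/m²

Each of the 6 gaps contributes resistance (2/ε − 1) = 2/0.20 − 1 = 9.000; total = 54.00.
q = σ(T₁⁴ − T₂⁴) / 54.00 = 5.67×10⁻⁸ × 9.26×10^11 / 54.00 = 972 W/m².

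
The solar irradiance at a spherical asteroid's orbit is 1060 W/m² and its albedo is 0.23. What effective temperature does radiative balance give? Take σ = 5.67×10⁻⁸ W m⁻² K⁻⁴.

Power absorbed = (1−a)S·πR²; power emitted = 4πR²σT⁴. Equating and cancelling πR²:
T = ((1−a)S / 4σ)^(1/4) = (816 / (4 × 5.67×10⁻⁸))^(1/4) = (3.60×10^9)^(1/4).
T = 245 K.

T ≈ 245 K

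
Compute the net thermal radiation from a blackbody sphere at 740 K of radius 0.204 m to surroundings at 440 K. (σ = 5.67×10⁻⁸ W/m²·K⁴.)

Q ≈ 7780 W

A = 4πr² = 4π × (0.204)² = 0.523 m².
Q = σA(T⁴ − T_s⁴). T⁴ − T_s⁴ = (740)⁴ − (440)⁴ = 3.00×10^11 − 3.75×10^10 = 2.62×10^11 K⁴.
Q = 5.67×10⁻⁸ × 0.523 × 2.62×10^11 = 7780 W.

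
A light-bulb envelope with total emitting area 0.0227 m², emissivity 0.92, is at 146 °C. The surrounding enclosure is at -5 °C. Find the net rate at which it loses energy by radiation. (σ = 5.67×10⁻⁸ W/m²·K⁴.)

Convert: 146 °C = 419 K; -5 °C = 268 K.
Q = εσA(T⁴ − T_s⁴). T⁴ − T_s⁴ = (419)⁴ − (268)⁴ = 3.08×10^10 − 5.16×10^9 = 2.57×10^10 K⁴.
Q = 0.92 × 5.67×10⁻⁸ × 0.0227 × 2.57×10^10 = 30.4 W.

Q ≈ 30.4 W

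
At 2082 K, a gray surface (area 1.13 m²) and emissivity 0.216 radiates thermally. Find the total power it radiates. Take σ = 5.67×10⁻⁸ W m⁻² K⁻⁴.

P = εσAT⁴ = 0.216 × 5.67×10⁻⁸ × 1.13 × (2082)⁴ = 0.216 × 5.67×10⁻⁸ × 1.13 × 1.88×10^13.
P = 2.60×10^5 W.

P ≈ 2.60×10^5 W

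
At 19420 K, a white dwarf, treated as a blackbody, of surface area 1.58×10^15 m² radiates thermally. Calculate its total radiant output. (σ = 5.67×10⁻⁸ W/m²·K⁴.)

P ≈ 1.27×10^25 W

P = σAT⁴ = 5.67×10⁻⁸ × 1.58×10^15 × (19420)⁴ = 5.67×10⁻⁸ × 1.58×10^15 × 1.42×10^17.
P = 1.27×10^25 W.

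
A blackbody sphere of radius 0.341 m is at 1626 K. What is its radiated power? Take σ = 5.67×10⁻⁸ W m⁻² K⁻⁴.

P ≈ 5.79×10^5 W

A = 4πr² = 4π × (0.341)² = 1.46 m².
P = σAT⁴ = 5.67×10⁻⁸ × 1.46 × (1626)⁴ = 5.67×10⁻⁸ × 1.46 × 6.99×10^12.
P = 5.79×10^5 W.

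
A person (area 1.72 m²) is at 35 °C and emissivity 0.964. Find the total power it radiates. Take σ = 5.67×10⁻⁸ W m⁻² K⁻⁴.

35 °C = 308 K.
Stefan–Boltzmann: P = εσAT⁴ = 0.964 × 5.67×10⁻⁸ × 1.72 × (308)⁴ = 0.964 × 5.67×10⁻⁸ × 1.72 × 9.00×10^9.
P = 846 W.

P ≈ 846 W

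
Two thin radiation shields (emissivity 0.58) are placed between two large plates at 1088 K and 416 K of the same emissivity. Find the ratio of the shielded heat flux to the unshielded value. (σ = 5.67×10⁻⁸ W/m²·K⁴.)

ratio ≈ 0.333

With N identical shields there are N+1 = 3 gaps in series, each with the same radiative resistance, so the flux falls to 1/(N+1) of its unshielded value.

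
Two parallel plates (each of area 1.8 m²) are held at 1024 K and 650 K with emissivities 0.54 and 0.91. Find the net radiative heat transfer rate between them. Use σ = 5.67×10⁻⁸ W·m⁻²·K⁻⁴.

For two large parallel gray plates, q = σ(T₁⁴ − T₂⁴) / (1/ε₁ + 1/ε₂ − 1).
1/ε₁ + 1/ε₂ − 1 = 1/0.54 + 1/0.91 − 1 = 1.951.
T₁⁴ − T₂⁴ = 1.10×10^12 − 1.79×10^11 = 9.21×10^11 K⁴.
q = 5.67×10⁻⁸ × 9.21×10^11 / 1.951 = 26800 W/m².
Q = q·A = 26800 × 1.8 = 48200 W.

Q ≈ 48200 W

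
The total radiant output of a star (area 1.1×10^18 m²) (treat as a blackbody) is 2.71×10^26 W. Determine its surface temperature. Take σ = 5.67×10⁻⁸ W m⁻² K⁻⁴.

T ≈ 8120 K

From P = σAT⁴, T = (P / σA)^(1/4) = (2.71×10^26 / (5.67×10⁻⁸ × 1.10×10^18))^(1/4).
T = (4.35×10^15)^(1/4) = 8120 K.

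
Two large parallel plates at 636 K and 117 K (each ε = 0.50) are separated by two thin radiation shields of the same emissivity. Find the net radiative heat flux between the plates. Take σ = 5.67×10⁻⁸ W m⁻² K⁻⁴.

q ≈ 1030 W/m²

Each of the 3 gaps contributes resistance (2/ε − 1) = 2/0.50 − 1 = 3.000; total = 9.000.
q = σ(T₁⁴ − T₂⁴) / 9.000 = 5.67×10⁻⁸ × 1.63×10^11 / 9.000 = 1030 W/m².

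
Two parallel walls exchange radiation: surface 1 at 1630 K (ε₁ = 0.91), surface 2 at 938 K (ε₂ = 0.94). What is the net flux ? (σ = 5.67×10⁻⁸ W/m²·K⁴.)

q ≈ 3.06×10^5 W/m²

For two large parallel gray plates, q = σ(T₁⁴ − T₂⁴) / (1/ε₁ + 1/ε₂ − 1).
1/ε₁ + 1/ε₂ − 1 = 1/0.91 + 1/0.94 − 1 = 1.163.
T₁⁴ − T₂⁴ = 7.06×10^12 − 7.74×10^11 = 6.28×10^12 K⁴.
q = 5.67×10⁻⁸ × 6.28×10^12 / 1.163 = 3.06×10^5 W/m².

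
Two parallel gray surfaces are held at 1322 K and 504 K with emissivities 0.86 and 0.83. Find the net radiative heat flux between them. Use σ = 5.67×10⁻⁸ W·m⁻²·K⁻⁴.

q ≈ 1.24×10^5 W/m²

For two large parallel gray plates, q = σ(T₁⁴ − T₂⁴) / (1/ε₁ + 1/ε₂ − 1).
1/ε₁ + 1/ε₂ − 1 = 1/0.86 + 1/0.83 − 1 = 1.368.
T₁⁴ − T₂⁴ = 3.05×10^12 − 6.45×10^10 = 2.99×10^12 K⁴.
q = 5.67×10⁻⁸ × 2.99×10^12 / 1.368 = 1.24×10^5 W/m².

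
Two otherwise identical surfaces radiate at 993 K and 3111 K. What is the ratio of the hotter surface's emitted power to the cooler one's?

ratio ≈ 96.3

P ∝ T⁴, so the ratio is (3111/993)⁴ = (3.133)⁴ = 96.3.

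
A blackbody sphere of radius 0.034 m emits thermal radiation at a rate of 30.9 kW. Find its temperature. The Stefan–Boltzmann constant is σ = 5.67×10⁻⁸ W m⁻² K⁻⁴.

A = 4πr² = 4π × (0.034)² = 0.0145 m².
From P = σAT⁴, T = (P / σA)^(1/4) = (30900 / (5.67×10⁻⁸ × 0.0145))^(1/4).
T = (3.75×10^13)^(1/4) = 2470 K.

T ≈ 2470 K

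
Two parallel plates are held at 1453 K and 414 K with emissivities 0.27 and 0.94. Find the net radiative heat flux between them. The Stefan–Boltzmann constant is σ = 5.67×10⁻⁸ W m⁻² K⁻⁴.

For two large parallel gray plates, q = σ(T₁⁴ − T₂⁴) / (1/ε₁ + 1/ε₂ − 1).
1/ε₁ + 1/ε₂ − 1 = 1/0.27 + 1/0.94 − 1 = 3.768.
T₁⁴ − T₂⁴ = 4.46×10^12 − 2.94×10^10 = 4.43×10^12 K⁴.
q = 5.67×10⁻⁸ × 4.43×10^12 / 3.768 = 66600 W/m².

q ≈ 66600 W/m²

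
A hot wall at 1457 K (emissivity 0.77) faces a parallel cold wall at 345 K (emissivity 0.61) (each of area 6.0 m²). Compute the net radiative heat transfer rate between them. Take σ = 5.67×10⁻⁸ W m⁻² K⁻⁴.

For two large parallel gray plates, q = σ(T₁⁴ − T₂⁴) / (1/ε₁ + 1/ε₂ − 1).
1/ε₁ + 1/ε₂ − 1 = 1/0.77 + 1/0.61 − 1 = 1.938.
T₁⁴ − T₂⁴ = 4.51×10^12 − 1.42×10^10 = 4.49×10^12 K⁴.
q = 5.67×10⁻⁸ × 4.49×10^12 / 1.938 = 1.31×10^5 W/m².
Q = q·A = 1.31×10^5 × 6.0 = 7.89×10^5 W.

Q ≈ 7.89×10^5 W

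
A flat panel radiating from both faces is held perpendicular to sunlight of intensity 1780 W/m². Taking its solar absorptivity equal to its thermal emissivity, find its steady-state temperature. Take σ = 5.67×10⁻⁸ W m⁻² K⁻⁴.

Absorbed flux αS = emitted flux 2εσT⁴ per unit area; with α = ε this gives T = (S/2σ)^(1/4).
T = (1780 / (2 × 5.67×10⁻⁸))^(1/4) = (1.57×10^10)^(1/4).
T = 354 K.

T ≈ 354 K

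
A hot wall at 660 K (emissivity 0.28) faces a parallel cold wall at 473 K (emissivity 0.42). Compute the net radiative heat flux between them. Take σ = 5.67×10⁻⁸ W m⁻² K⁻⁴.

q ≈ 1600 W/m²

For two large parallel gray plates, q = σ(T₁⁴ − T₂⁴) / (1/ε₁ + 1/ε₂ − 1).
1/ε₁ + 1/ε₂ − 1 = 1/0.28 + 1/0.42 − 1 = 4.952.
T₁⁴ − T₂⁴ = 1.90×10^11 − 5.01×10^10 = 1.40×10^11 K⁴.
q = 5.67×10⁻⁸ × 1.40×10^11 / 4.952 = 1600 W/m².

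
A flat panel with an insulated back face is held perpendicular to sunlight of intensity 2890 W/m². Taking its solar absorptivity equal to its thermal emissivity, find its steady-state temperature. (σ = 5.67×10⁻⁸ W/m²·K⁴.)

Absorbed flux αS = emitted flux εσT⁴ (one radiating face); with α = ε, T = (S/σ)^(1/4).
T = (2890 / 5.67×10⁻⁸)^(1/4) = (5.10×10^10)^(1/4).
T = 475 K.

T ≈ 475 K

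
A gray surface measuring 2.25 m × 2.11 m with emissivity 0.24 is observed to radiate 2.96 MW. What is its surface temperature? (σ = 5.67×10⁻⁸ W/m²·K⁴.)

T ≈ 2600 K

A = 2.25 × 2.11 = 4.75 m².
From P = εσAT⁴, T = (P / εσA)^(1/4) = (2.96×10^6 / (0.24 × 5.67×10⁻⁸ × 4.75))^(1/4).
T = (4.58×10^13)^(1/4) = 2600 K.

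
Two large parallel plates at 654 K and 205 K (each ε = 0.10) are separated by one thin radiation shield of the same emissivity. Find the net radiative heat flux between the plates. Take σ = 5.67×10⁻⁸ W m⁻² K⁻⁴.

Each of the 2 gaps contributes resistance (2/ε − 1) = 2/0.10 − 1 = 19.00; total = 38.00.
q = σ(T₁⁴ − T₂⁴) / 38.00 = 5.67×10⁻⁸ × 1.81×10^11 / 38.00 = 270 W/m².

q ≈ 270 W/m²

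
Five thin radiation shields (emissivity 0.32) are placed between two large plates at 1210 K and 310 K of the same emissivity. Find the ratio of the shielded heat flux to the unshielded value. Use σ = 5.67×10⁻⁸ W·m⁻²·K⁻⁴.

With N identical shields there are N+1 = 6 gaps in series, each with the same radiative resistance, so the flux falls to 1/(N+1) of its unshielded value.

ratio ≈ 0.167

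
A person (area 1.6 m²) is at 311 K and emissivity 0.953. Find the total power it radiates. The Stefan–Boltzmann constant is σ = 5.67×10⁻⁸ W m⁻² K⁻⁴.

P ≈ 809 W

Stefan–Boltzmann: P = εσAT⁴ = 0.953 × 5.67×10⁻⁸ × 1.60 × (311)⁴ = 0.953 × 5.67×10⁻⁸ × 1.60 × 9.35×10^9.
P = 809 W.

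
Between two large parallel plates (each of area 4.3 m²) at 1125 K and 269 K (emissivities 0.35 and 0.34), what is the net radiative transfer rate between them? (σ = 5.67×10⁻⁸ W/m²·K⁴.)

Q ≈ 81100 W

For two large parallel gray plates, q = σ(T₁⁴ − T₂⁴) / (1/ε₁ + 1/ε₂ − 1).
1/ε₁ + 1/ε₂ − 1 = 1/0.35 + 1/0.34 − 1 = 4.798.
T₁⁴ − T₂⁴ = 1.60×10^12 − 5.24×10^9 = 1.60×10^12 K⁴.
q = 5.67×10⁻⁸ × 1.60×10^12 / 4.798 = 18900 W/m².
Q = q·A = 18900 × 4.3 = 81100 W.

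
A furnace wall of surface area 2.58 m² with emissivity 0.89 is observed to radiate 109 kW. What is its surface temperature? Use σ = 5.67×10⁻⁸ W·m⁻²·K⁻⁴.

T ≈ 957 K

From P = εσAT⁴, T = (P / εσA)^(1/4) = (1.09×10^5 / (0.89 × 5.67×10⁻⁸ × 2.58))^(1/4).
T = (8.37×10^11)^(1/4) = 957 K.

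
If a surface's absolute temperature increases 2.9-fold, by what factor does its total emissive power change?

P ∝ T⁴, so the power scales as (2.9)⁴ = 70.7.

factor ≈ 70.7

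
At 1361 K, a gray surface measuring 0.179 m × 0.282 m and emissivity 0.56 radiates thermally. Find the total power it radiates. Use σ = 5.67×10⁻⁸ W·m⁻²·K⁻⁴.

P ≈ 5500 W

A = 0.179 × 0.282 = 0.0505 m².
P = εσAT⁴ = 0.56 × 5.67×10⁻⁸ × 0.0505 × (1361)⁴ = 0.56 × 5.67×10⁻⁸ × 0.0505 × 3.43×10^12.
P = 5500 W.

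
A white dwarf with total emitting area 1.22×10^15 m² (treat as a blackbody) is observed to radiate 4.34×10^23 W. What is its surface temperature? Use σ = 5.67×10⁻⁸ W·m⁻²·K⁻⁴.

From P = σAT⁴, T = (P / σA)^(1/4) = (4.34×10^23 / (5.67×10⁻⁸ × 1.22×10^15))^(1/4).
T = (6.27×10^15)^(1/4) = 8900 K.

T ≈ 8900 K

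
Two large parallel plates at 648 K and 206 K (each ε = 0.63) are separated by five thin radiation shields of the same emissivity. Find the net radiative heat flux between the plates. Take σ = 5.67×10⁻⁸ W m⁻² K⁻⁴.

q ≈ 758 W/m²

Each of the 6 gaps contributes resistance (2/ε − 1) = 2/0.63 − 1 = 2.175; total = 13.05.
q = σ(T₁⁴ − T₂⁴) / 13.05 = 5.67×10⁻⁸ × 1.75×10^11 / 13.05 = 758 W/m².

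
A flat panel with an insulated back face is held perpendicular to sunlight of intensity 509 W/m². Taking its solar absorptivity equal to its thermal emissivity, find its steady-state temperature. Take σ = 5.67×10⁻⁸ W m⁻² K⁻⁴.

T ≈ 308 K

Absorbed flux αS = emitted flux εσT⁴ (one radiating face); with α = ε, T = (S/σ)^(1/4).
T = (509 / 5.67×10⁻⁸)^(1/4) = (8.98×10^9)^(1/4).
T = 308 K.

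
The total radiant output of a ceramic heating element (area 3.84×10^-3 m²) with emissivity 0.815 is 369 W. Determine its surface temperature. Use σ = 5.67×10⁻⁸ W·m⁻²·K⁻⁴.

From P = εσAT⁴, T = (P / εσA)^(1/4) = (369 / (0.815 × 5.67×10⁻⁸ × 3.84×10^-3))^(1/4).
T = (2.08×10^12)^(1/4) = 1200 K.

T ≈ 1200 K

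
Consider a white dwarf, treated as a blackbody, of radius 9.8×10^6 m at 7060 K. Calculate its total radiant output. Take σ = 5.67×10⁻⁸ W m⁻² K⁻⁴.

P ≈ 1.70×10^23 W

A = 4πr² = 4π × (9.8×10^6)² = 1.21×10^15 m².
P = σAT⁴ = 5.67×10⁻⁸ × 1.21×10^15 × (7060)⁴ = 5.67×10⁻⁸ × 1.21×10^15 × 2.48×10^15.
P = 1.70×10^23 W.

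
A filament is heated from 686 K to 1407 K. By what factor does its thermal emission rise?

P ∝ T⁴, so the ratio is (1407/686)⁴ = (2.051)⁴ = 17.7.

ratio ≈ 17.7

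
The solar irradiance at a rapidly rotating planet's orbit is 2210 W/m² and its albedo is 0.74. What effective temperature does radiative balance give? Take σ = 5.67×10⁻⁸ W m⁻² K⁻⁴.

Power absorbed = (1−a)S·πR²; power emitted = 4πR²σT⁴. Equating and cancelling πR²:
T = ((1−a)S / 4σ)^(1/4) = (575 / (4 × 5.67×10⁻⁸))^(1/4) = (2.53×10^9)^(1/4).
T = 224 K.

T ≈ 224 K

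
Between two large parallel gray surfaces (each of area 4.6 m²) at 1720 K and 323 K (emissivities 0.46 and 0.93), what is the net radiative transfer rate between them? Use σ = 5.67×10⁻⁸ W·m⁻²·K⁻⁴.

Q ≈ 1.01×10^6 W

For two large parallel gray plates, q = σ(T₁⁴ − T₂⁴) / (1/ε₁ + 1/ε₂ − 1).
1/ε₁ + 1/ε₂ − 1 = 1/0.46 + 1/0.93 − 1 = 2.249.
T₁⁴ − T₂⁴ = 8.75×10^12 − 1.09×10^10 = 8.74×10^12 K⁴.
q = 5.67×10⁻⁸ × 8.74×10^12 / 2.249 = 2.20×10^5 W/m².
Q = q·A = 2.20×10^5 × 4.6 = 1.01×10^6 W.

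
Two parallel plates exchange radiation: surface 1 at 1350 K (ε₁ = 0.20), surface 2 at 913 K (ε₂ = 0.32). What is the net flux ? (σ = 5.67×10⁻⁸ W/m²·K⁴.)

q ≈ 20900 W/m²

For two large parallel gray plates, q = σ(T₁⁴ − T₂⁴) / (1/ε₁ + 1/ε₂ − 1).
1/ε₁ + 1/ε₂ − 1 = 1/0.20 + 1/0.32 − 1 = 7.125.
T₁⁴ − T₂⁴ = 3.32×10^12 − 6.95×10^11 = 2.63×10^12 K⁴.
q = 5.67×10⁻⁸ × 2.63×10^12 / 7.125 = 20900 W/m².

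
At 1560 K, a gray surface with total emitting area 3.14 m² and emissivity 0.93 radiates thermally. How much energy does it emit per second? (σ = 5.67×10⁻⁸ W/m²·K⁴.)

Stefan–Boltzmann: P = εσAT⁴ = 0.93 × 5.67×10⁻⁸ × 3.14 × (1560)⁴ = 0.93 × 5.67×10⁻⁸ × 3.14 × 5.92×10^12.
P = 9.81×10^5 W.

P ≈ 9.81×10^5 W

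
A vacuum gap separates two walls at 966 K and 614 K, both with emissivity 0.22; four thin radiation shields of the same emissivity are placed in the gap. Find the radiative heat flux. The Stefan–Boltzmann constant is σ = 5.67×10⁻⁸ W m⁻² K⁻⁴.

q ≈ 1020 W/m²

Each of the 5 gaps contributes resistance (2/ε − 1) = 2/0.22 − 1 = 8.091; total = 40.45.
q = σ(T₁⁴ − T₂⁴) / 40.45 = 5.67×10⁻⁸ × 7.29×10^11 / 40.45 = 1020 W/m².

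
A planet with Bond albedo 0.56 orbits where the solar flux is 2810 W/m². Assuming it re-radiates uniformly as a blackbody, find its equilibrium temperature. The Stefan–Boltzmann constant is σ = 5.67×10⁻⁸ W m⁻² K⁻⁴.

Power absorbed = (1−a)S·πR²; power emitted = 4πR²σT⁴. Equating and cancelling πR²:
T = ((1−a)S / 4σ)^(1/4) = (1240 / (4 × 5.67×10⁻⁸))^(1/4) = (5.45×10^9)^(1/4).
T = 272 K.

T ≈ 272 K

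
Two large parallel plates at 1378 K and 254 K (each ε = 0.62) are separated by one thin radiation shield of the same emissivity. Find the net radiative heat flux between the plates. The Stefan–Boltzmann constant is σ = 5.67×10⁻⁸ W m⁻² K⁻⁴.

Each of the 2 gaps contributes resistance (2/ε − 1) = 2/0.62 − 1 = 2.226; total = 4.452.
q = σ(T₁⁴ − T₂⁴) / 4.452 = 5.67×10⁻⁸ × 3.60×10^12 / 4.452 = 45900 W/m².

q ≈ 45900 W/m²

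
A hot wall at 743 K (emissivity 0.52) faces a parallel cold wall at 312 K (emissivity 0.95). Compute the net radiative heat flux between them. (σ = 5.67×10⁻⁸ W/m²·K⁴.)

For two large parallel gray plates, q = σ(T₁⁴ − T₂⁴) / (1/ε₁ + 1/ε₂ − 1).
1/ε₁ + 1/ε₂ − 1 = 1/0.52 + 1/0.95 − 1 = 1.976.
T₁⁴ − T₂⁴ = 3.05×10^11 − 9.48×10^9 = 2.95×10^11 K⁴.
q = 5.67×10⁻⁸ × 2.95×10^11 / 1.976 = 8470 W/m².

q ≈ 8470 W/m²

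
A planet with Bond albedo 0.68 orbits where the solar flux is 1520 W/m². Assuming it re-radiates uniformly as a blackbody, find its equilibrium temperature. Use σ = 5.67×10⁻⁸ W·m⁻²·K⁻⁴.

T ≈ 215 K

Power absorbed = (1−a)S·πR²; power emitted = 4πR²σT⁴. Equating and cancelling πR²:
T = ((1−a)S / 4σ)^(1/4) = (486 / (4 × 5.67×10⁻⁸))^(1/4) = (2.14×10^9)^(1/4).
T = 215 K.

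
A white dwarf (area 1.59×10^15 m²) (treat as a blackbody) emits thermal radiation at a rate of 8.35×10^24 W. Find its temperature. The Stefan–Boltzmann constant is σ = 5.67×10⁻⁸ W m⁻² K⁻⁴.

From P = σAT⁴, T = (P / σA)^(1/4) = (8.35×10^24 / (5.67×10⁻⁸ × 1.59×10^15))^(1/4).
T = (9.26×10^16)^(1/4) = 17400 K.

T ≈ 17400 K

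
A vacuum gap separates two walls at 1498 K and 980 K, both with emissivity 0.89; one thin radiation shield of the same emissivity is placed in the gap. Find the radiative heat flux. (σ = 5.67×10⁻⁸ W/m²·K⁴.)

q ≈ 93500 W/m²

Each of the 2 gaps contributes resistance (2/ε − 1) = 2/0.89 − 1 = 1.247; total = 2.494.
q = σ(T₁⁴ − T₂⁴) / 2.494 = 5.67×10⁻⁸ × 4.11×10^12 / 2.494 = 93500 W/m².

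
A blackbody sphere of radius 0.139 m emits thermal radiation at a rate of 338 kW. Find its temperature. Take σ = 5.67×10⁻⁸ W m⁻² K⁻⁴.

A = 4πr² = 4π × (0.139)² = 0.243 m².
From P = σAT⁴, T = (P / σA)^(1/4) = (3.38×10^5 / (5.67×10⁻⁸ × 0.243))^(1/4).
T = (2.46×10^13)^(1/4) = 2230 K.

T ≈ 2230 K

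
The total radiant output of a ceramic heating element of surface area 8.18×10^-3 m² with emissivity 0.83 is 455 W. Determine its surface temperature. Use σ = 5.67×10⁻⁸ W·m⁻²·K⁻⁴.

T ≈ 1040 K

From P = εσAT⁴, T = (P / εσA)^(1/4) = (455 / (0.83 × 5.67×10⁻⁸ × 8.18×10^-3))^(1/4).
T = (1.18×10^12)^(1/4) = 1040 K.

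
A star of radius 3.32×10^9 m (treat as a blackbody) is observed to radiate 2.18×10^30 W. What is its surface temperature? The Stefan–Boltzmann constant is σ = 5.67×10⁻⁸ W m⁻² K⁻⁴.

A = 4πr² = 4π × (3.32×10^9)² = 1.39×10^20 m².
From P = σAT⁴, T = (P / σA)^(1/4) = (2.18×10^30 / (5.67×10⁻⁸ × 1.39×10^20))^(1/4).
T = (2.78×10^17)^(1/4) = 23000 K.

T ≈ 23000 K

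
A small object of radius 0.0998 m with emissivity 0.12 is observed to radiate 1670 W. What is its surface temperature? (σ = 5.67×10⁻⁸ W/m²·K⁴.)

A = 4πr² = 4π × (0.0998)² = 0.125 m².
From P = εσAT⁴, T = (P / εσA)^(1/4) = (1670 / (0.12 × 5.67×10⁻⁸ × 0.125))^(1/4).
T = (1.96×10^12)^(1/4) = 1180 K.

T ≈ 1180 K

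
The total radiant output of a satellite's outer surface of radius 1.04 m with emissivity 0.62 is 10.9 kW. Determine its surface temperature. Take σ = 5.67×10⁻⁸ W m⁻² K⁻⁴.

T ≈ 389 K

A = 4πr² = 4π × (1.04)² = 13.6 m².
From P = εσAT⁴, T = (P / εσA)^(1/4) = (10900 / (0.62 × 5.67×10⁻⁸ × 13.6))^(1/4).
T = (2.28×10^10)^(1/4) = 389 K.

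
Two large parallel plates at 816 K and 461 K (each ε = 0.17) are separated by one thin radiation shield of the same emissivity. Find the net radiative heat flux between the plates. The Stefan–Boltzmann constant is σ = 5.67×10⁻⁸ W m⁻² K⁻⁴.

q ≈ 1050 W/m²

Each of the 2 gaps contributes resistance (2/ε − 1) = 2/0.17 − 1 = 10.76; total = 21.53.
q = σ(T₁⁴ − T₂⁴) / 21.53 = 5.67×10⁻⁸ × 3.98×10^11 / 21.53 = 1050 W/m².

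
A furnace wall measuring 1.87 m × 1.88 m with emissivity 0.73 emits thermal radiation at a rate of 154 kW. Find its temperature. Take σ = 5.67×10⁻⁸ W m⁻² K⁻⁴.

A = 1.87 × 1.88 = 3.52 m².
From P = εσAT⁴, T = (P / εσA)^(1/4) = (1.54×10^5 / (0.73 × 5.67×10⁻⁸ × 3.52))^(1/4).
T = (1.06×10^12)^(1/4) = 1010 K.

T ≈ 1010 K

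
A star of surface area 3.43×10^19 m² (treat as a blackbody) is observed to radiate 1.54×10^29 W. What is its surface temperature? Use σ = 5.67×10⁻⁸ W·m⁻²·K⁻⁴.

From P = σAT⁴, T = (P / σA)^(1/4) = (1.54×10^29 / (5.67×10⁻⁸ × 3.43×10^19))^(1/4).
T = (7.92×10^16)^(1/4) = 16800 K.

T ≈ 16800 K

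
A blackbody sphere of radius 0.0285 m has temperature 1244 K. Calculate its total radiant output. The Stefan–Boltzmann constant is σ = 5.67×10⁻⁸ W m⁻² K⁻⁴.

P ≈ 1390 W

A = 4πr² = 4π × (0.0285)² = 0.0102 m².
P = σAT⁴ = 5.67×10⁻⁸ × 0.0102 × (1244)⁴ = 5.67×10⁻⁸ × 0.0102 × 2.39×10^12.
P = 1390 W.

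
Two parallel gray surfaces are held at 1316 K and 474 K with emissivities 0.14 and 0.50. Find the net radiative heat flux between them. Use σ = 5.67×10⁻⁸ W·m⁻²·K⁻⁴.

For two large parallel gray plates, q = σ(T₁⁴ − T₂⁴) / (1/ε₁ + 1/ε₂ − 1).
1/ε₁ + 1/ε₂ − 1 = 1/0.14 + 1/0.50 − 1 = 8.143.
T₁⁴ − T₂⁴ = 3.00×10^12 − 5.05×10^10 = 2.95×10^12 K⁴.
q = 5.67×10⁻⁸ × 2.95×10^12 / 8.143 = 20500 W/m².

q ≈ 20500 W/m²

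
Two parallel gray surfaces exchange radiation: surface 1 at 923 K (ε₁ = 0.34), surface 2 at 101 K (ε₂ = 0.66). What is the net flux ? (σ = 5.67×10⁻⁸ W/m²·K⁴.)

For two large parallel gray plates, q = σ(T₁⁴ − T₂⁴) / (1/ε₁ + 1/ε₂ − 1).
1/ε₁ + 1/ε₂ − 1 = 1/0.34 + 1/0.66 − 1 = 3.456.
T₁⁴ − T₂⁴ = 7.26×10^11 − 1.04×10^8 = 7.26×10^11 K⁴.
q = 5.67×10⁻⁸ × 7.26×10^11 / 3.456 = 11900 W/m².

q ≈ 11900 W/m²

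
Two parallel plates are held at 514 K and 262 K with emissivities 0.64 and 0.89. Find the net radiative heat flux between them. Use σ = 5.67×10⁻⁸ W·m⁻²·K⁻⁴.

For two large parallel gray plates, q = σ(T₁⁴ − T₂⁴) / (1/ε₁ + 1/ε₂ − 1).
1/ε₁ + 1/ε₂ − 1 = 1/0.64 + 1/0.89 − 1 = 1.686.
T₁⁴ − T₂⁴ = 6.98×10^10 − 4.71×10^9 = 6.51×10^10 K⁴.
q = 5.67×10⁻⁸ × 6.51×10^10 / 1.686 = 2190 W/m².

q ≈ 2190 W/m²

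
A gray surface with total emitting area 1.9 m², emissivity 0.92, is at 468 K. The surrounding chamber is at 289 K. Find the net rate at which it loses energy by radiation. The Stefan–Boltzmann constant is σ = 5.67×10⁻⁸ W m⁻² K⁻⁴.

Q ≈ 4060 W

Q = εσA(T⁴ − T_s⁴). T⁴ − T_s⁴ = (468)⁴ − (289)⁴ = 4.80×10^10 − 6.98×10^9 = 4.10×10^10 K⁴.
Q = 0.92 × 5.67×10⁻⁸ × 1.90 × 4.10×10^10 = 4060 W.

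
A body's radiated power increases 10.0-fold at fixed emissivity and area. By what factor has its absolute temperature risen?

P ∝ T⁴ ⇒ T ∝ P^(1/4), so T scales by (10.0)^(1/4) = 1.78.

factor ≈ 1.78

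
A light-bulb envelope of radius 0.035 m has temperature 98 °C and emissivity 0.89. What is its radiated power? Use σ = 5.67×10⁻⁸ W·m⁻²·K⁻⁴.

P ≈ 14.7 W

A = 4πr² = 4π × (0.035)² = 0.0154 m².
98 °C = 371 K.
P = εσAT⁴ = 0.89 × 5.67×10⁻⁸ × 0.0154 × (371)⁴ = 0.89 × 5.67×10⁻⁸ × 0.0154 × 1.89×10^10.
P = 14.7 W.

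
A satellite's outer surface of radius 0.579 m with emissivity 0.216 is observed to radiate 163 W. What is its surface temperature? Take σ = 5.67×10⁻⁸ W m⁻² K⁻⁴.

T ≈ 237 K

A = 4πr² = 4π × (0.579)² = 4.21 m².
From P = εσAT⁴, T = (P / εσA)^(1/4) = (163 / (0.216 × 5.67×10⁻⁸ × 4.21))^(1/4).
T = (3.16×10^9)^(1/4) = 237 K.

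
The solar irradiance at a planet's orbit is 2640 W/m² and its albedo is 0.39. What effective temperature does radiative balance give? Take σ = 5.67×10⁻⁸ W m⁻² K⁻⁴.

Power absorbed = (1−a)S·πR²; power emitted = 4πR²σT⁴. Equating and cancelling πR²:
T = ((1−a)S / 4σ)^(1/4) = (1610 / (4 × 5.67×10⁻⁸))^(1/4) = (7.10×10^9)^(1/4).
T = 290 K.

T ≈ 290 K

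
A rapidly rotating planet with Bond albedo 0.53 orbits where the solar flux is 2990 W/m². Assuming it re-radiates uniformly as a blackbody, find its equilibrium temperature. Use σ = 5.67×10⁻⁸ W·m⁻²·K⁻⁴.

T ≈ 281 K

Power absorbed = (1−a)S·πR²; power emitted = 4πR²σT⁴. Equating and cancelling πR²:
T = ((1−a)S / 4σ)^(1/4) = (1410 / (4 × 5.67×10⁻⁸))^(1/4) = (6.20×10^9)^(1/4).
T = 281 K.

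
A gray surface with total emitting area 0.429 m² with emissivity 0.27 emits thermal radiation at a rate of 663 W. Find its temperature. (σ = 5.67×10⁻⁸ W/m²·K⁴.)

From P = εσAT⁴, T = (P / εσA)^(1/4) = (663 / (0.27 × 5.67×10⁻⁸ × 0.429))^(1/4).
T = (1.01×10^11)^(1/4) = 564 K.

T ≈ 564 K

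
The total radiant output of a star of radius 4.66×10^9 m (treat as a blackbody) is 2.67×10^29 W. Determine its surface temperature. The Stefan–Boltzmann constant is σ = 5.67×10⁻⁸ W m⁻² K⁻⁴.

T ≈ 11500 K

A = 4πr² = 4π × (4.66×10^9)² = 2.73×10^20 m².
From P = σAT⁴, T = (P / σA)^(1/4) = (2.67×10^29 / (5.67×10⁻⁸ × 2.73×10^20))^(1/4).
T = (1.73×10^16)^(1/4) = 11500 K.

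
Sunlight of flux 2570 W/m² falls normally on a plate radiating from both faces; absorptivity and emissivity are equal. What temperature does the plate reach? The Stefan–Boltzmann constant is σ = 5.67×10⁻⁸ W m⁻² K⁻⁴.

T ≈ 388 K

Absorbed flux αS = emitted flux 2εσT⁴ per unit area; with α = ε this gives T = (S/2σ)^(1/4).
T = (2570 / (2 × 5.67×10⁻⁸))^(1/4) = (2.27×10^10)^(1/4).
T = 388 K.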